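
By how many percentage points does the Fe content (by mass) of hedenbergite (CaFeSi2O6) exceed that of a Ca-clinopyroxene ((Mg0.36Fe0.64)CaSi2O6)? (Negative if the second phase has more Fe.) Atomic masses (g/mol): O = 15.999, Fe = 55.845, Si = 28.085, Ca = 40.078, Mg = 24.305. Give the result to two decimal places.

7.41 percentage points

First mineral: 55.845 g Fe in 248.087 g formula = 22.51 wt% Fe.
Second mineral: 35.741 g Fe in 236.733 g formula = 15.10 wt% Fe.
22.51% − 15.10% gives a difference of 7.41 percentage points.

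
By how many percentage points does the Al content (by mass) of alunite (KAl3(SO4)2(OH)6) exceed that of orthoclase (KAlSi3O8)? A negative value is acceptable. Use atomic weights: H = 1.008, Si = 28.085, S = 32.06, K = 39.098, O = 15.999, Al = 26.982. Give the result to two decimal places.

M(KAl3(SO4)2(OH)6) = 414.198 g/mol, so wt% Al = 80.946/414.198 × 100 = 19.54%.
M(KAlSi3O8) = 278.327 g/mol, so wt% Al = 26.982/278.327 × 100 = 9.69%.
19.54 − 9.69 = 9.85 pp.

9.85 percentage points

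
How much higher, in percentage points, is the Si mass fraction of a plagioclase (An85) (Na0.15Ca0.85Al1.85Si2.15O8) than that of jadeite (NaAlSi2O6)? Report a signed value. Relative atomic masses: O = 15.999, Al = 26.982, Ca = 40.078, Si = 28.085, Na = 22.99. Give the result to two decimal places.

-5.90 percentage points

M(Na0.15Ca0.85Al1.85Si2.15O8) = 275.806 g/mol, so wt% Si = 60.383/275.806 × 100 = 21.89%.
M(NaAlSi2O6) = 202.136 g/mol, so wt% Si = 56.170/202.136 × 100 = 27.79%.
21.89 − 27.79 = -5.90 pp.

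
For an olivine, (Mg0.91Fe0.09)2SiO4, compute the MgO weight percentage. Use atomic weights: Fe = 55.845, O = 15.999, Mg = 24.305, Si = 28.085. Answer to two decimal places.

50.12 wt%

Formula mass = 146.368 g/mol.
1.82 Mg → 1.8200 mol MgO per formula unit; M(MgO) = 40.304, so MgO mass = 73.353 g.
73.353/146.368 × 100 = 50.12 wt%.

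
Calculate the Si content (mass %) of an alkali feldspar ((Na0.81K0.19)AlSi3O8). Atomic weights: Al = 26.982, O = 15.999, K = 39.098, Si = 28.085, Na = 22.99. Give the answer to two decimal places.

M((Na0.81K0.19)AlSi3O8) = 265.280 g/mol.
Si contributes 3 × 28.085 = 84.255 g per mole.
84.255/265.280 = 0.3176 → 31.76%.

31.76 mass %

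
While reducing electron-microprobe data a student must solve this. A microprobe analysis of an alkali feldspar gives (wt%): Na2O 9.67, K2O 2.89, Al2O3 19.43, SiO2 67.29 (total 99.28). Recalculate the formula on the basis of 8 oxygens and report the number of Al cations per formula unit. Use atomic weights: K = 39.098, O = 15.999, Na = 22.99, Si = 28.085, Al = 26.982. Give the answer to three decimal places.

1.017 Al apfu

Na2O: 9.67/61.979 = 0.15602 mol → 0.31204 mol Na, 0.15602 mol O.
K2O: 2.89/94.195 = 0.03068 mol → 0.06136 mol K, 0.03068 mol O.
Al2O3: 19.43/101.961 = 0.19056 mol → 0.38112 mol Al, 0.57168 mol O.
SiO2: 67.29/60.083 = 1.11995 mol → 1.11995 mol Si, 2.23990 mol O.
Total oxygen = 2.99828 mol. Normalization factor = 8/2.99828 = 2.66820.
Al per 8 O = 0.38112 × 2.66820 = 1.017.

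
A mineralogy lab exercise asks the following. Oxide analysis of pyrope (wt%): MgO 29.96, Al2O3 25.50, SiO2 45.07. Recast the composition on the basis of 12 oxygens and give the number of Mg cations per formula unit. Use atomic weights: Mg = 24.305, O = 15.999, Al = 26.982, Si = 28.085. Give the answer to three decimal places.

MgO (M=40.304): mol = 0.74335; Mg = 0.74335, O = 0.74335.
Al2O3 (M=101.961): mol = 0.25010; Al = 0.50020, O = 0.75030.
SiO2 (M=60.083): mol = 0.75013; Si = 0.75013, O = 1.50026.
ΣO = 2.99391; factor = 12/ΣO = 4.00814.
Mg apfu = 0.74335 × 4.00814 = 2.979.

2.979 Mg apfu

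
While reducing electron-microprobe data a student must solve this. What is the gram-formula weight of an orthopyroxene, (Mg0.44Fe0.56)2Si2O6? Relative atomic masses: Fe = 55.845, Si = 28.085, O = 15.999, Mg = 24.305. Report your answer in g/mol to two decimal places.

M = 0.88·24.305 + 1.12·55.845 + 2·28.085 + 6·15.999

236.10 g/mol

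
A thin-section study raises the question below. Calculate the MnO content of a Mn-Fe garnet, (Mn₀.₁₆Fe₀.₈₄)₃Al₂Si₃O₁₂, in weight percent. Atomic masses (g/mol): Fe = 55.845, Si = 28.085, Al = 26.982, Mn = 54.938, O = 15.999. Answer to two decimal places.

M((Mn₀.₁₆Fe₀.₈₄)₃Al₂Si₃O₁₂) = 497.307 g/mol; M(MnO) = 70.937 g/mol.
Moles MnO per formula unit = 0.48 Mn ÷ 1 = 0.4800.
MnO fraction = (0.4800 × 70.937) / 497.307 = 34.050/497.307 = 0.0685.

6.85 wt%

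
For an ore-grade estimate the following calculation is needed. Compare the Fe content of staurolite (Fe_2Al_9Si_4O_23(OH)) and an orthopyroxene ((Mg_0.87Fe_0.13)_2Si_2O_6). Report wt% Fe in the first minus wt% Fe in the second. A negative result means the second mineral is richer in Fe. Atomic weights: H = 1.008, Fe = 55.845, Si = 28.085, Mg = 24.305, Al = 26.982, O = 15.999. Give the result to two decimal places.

M(Fe_2Al_9Si_4O_23(OH)) = 851.852 g/mol, so wt% Fe = 111.690/851.852 × 100 = 13.11%.
M((Mg_0.87Fe_0.13)_2Si_2O_6) = 208.974 g/mol, so wt% Fe = 14.520/208.974 × 100 = 6.95%.
13.11 − 6.95 = 6.16 pp.

6.16 percentage points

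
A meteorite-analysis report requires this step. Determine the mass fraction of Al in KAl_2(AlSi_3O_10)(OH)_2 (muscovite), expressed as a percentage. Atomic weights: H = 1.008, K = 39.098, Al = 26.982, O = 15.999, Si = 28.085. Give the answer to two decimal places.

Molar mass of KAl_2(AlSi_3O_10)(OH)_2: 1·39.098 + 3·26.982 + 3·28.085 + 12·15.999 + 2·1.008 = 398.303 g/mol.
Mass of Al per formula unit: 3 × 26.982 = 80.946 g.
Weight fraction Al = 80.946 / 398.303 = 0.2032.

20.32 mass %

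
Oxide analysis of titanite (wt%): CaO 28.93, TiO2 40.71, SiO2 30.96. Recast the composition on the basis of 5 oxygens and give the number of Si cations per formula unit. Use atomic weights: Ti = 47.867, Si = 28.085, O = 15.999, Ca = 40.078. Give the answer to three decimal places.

1.004 Si apfu

CaO: 28.93/56.077 = 0.51590 mol → 0.51590 mol Ca, 0.51590 mol O.
TiO2: 40.71/79.865 = 0.50974 mol → 0.50974 mol Ti, 1.01948 mol O.
SiO2: 30.96/60.083 = 0.51529 mol → 0.51529 mol Si, 1.03058 mol O.
Total oxygen = 2.56596 mol. Normalization factor = 5/2.56596 = 1.94859.
Si per 5 O = 0.51529 × 1.94859 = 1.004.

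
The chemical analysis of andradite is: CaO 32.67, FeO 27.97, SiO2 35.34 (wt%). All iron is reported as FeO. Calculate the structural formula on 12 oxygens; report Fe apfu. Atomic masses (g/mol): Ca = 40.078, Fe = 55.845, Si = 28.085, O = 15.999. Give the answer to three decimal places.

32.67 wt% CaO ÷ 56.077 g/mol = 0.58259 mol, giving 0.58259 Ca and 0.58259 O.
27.97 wt% FeO ÷ 71.844 g/mol = 0.38932 mol, giving 0.38932 Fe and 0.38932 O.
35.34 wt% SiO2 ÷ 60.083 g/mol = 0.58819 mol, giving 0.58819 Si and 1.17638 O.
Oxygen sums to 2.14829; scaling by 12/2.14829 = 5.58584 puts the formula on 12 O.
Fe: 0.38932 × 5.58584 = 2.175 atoms per formula unit.

2.175 Fe apfu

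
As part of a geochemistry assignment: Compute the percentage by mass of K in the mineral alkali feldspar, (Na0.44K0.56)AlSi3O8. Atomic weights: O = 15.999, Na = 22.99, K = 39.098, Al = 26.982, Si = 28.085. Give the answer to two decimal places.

8.07 wt%

M((Na0.44K0.56)AlSi3O8) = 271.239 g/mol.
K contributes 0.56 × 39.098 = 21.895 g per mole.
21.895/271.239 = 0.0807 → 8.07%.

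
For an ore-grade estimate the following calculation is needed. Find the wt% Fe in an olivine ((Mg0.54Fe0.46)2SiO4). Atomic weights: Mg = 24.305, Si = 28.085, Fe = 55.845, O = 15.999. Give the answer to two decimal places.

30.27 mass %

Formula mass = 1.08·24.305 + 0.92·55.845 + 1·28.085 + 4·15.999 = 169.708 g/mol, of which 51.377 g is Fe.
So Fe makes up 51.377/169.708 = 0.3027 of the mass, i.e. 30.27%.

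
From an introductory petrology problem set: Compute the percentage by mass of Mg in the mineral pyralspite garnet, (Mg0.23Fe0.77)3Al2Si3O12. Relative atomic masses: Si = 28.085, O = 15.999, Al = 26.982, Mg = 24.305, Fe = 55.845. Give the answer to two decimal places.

3.52 mass %

Formula mass = 0.69*24.305 + 2.31*55.845 + 2*26.982 + 3*28.085 + 12*15.999 = 475.979 g/mol, of which 16.770 g is Mg.
So Mg makes up 16.770/475.979 = 0.0352 of the mass, i.e. 3.52%.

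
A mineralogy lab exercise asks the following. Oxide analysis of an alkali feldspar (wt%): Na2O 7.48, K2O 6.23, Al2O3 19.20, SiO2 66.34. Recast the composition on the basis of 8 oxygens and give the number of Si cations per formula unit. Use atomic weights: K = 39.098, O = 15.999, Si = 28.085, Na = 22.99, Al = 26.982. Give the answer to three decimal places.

2.984 Si apfu

Na2O (M=61.979): mol = 0.12069; Na = 0.24138, O = 0.12069.
K2O (M=94.195): mol = 0.06614; K = 0.13228, O = 0.06614.
Al2O3 (M=101.961): mol = 0.18831; Al = 0.37662, O = 0.56493.
SiO2 (M=60.083): mol = 1.10414; Si = 1.10414, O = 2.20828.
ΣO = 2.96004; factor = 8/ΣO = 2.70267.
Si apfu = 1.10414 × 2.70267 = 2.984.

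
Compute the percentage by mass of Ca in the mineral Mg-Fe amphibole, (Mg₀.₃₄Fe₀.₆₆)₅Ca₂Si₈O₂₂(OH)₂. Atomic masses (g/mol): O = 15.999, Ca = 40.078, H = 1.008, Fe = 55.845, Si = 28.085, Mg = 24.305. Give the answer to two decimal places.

M((Mg₀.₃₄Fe₀.₆₆)₅Ca₂Si₈O₂₂(OH)₂) = 916.435 g/mol.
Ca contributes 2 × 40.078 = 80.156 g per mole.
80.156/916.435 = 0.0875 → 8.75%.

8.75 mass %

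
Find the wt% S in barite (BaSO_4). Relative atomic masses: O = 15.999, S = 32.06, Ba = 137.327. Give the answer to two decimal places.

Formula mass = 1*137.327 + 1*32.06 + 4*15.999 = 233.383 g/mol, of which 32.060 g is S.
So S makes up 32.060/233.383 = 0.1374 of the mass, i.e. 13.74%.

13.74 weight percent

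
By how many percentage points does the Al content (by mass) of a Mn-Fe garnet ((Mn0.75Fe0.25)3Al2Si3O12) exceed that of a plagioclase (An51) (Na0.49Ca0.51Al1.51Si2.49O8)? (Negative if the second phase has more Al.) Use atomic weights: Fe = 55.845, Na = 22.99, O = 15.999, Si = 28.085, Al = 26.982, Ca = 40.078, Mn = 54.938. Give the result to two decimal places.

Al in (Mn0.75Fe0.25)3Al2Si3O12: molar mass 495.701 g/mol; 2×26.982 = 53.964 g → 10.89 wt%.
Al in Na0.49Ca0.51Al1.51Si2.49O8: molar mass 270.371 g/mol; 1.51×26.982 = 40.743 g → 15.07 wt%.
Difference = 10.89 − 15.07 = -4.18 percentage points.

-4.18 percentage points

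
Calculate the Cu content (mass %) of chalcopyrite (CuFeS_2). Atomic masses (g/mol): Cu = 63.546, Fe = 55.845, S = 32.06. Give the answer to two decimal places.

34.63 mass %

Molar mass of CuFeS_2: 1×63.546 + 1×55.845 + 2×32.06 = 183.511 g/mol.
Mass of Cu per formula unit: 1 × 63.546 = 63.546 g.
Weight fraction Cu = 63.546 / 183.511 = 0.3463.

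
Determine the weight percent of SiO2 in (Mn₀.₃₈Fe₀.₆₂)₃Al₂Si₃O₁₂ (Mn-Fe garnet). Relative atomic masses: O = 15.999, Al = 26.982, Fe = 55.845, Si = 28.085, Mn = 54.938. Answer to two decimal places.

36.29 wt%

M((Mn₀.₃₈Fe₀.₆₂)₃Al₂Si₃O₁₂) = 496.708 g/mol; M(SiO2) = 60.083 g/mol.
Moles SiO2 per formula unit = 3 Si ÷ 1 = 3.0000.
SiO2 fraction = (3.0000 × 60.083) / 496.708 = 180.249/496.708 = 0.3629.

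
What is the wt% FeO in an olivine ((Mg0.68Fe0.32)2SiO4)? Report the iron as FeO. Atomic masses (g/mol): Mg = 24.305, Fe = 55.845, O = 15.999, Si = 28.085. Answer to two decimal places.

Formula mass = 160.877 g/mol.
0.64 Fe → 0.6400 mol FeO per formula unit; M(FeO) = 71.844, so FeO mass = 45.980 g.
45.980/160.877 × 100 = 28.58 wt%.

28.58 wt%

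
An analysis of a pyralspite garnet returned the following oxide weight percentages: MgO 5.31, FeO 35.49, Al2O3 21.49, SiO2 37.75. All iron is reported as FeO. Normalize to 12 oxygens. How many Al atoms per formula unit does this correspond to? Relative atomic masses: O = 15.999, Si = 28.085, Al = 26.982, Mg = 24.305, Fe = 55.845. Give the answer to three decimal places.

5.31 wt% MgO ÷ 40.304 g/mol = 0.13175 mol, giving 0.13175 Mg and 0.13175 O.
35.49 wt% FeO ÷ 71.844 g/mol = 0.49399 mol, giving 0.49399 Fe and 0.49399 O.
21.49 wt% Al2O3 ÷ 101.961 g/mol = 0.21077 mol, giving 0.42154 Al and 0.63231 O.
37.75 wt% SiO2 ÷ 60.083 g/mol = 0.62830 mol, giving 0.62830 Si and 1.25660 O.
Oxygen sums to 2.51465; scaling by 12/2.51465 = 4.77204 puts the formula on 12 O.
Al: 0.42154 × 4.77204 = 2.012 atoms per formula unit.

2.012 Al apfu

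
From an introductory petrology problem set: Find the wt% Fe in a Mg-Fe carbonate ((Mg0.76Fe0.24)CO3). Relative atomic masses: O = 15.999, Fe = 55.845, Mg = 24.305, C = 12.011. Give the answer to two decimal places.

14.59 mass %

Molar mass of (Mg0.76Fe0.24)CO3: 0.76·24.305 + 0.24·55.845 + 1·12.011 + 3·15.999 = 91.883 g/mol.
Mass of Fe per formula unit: 0.24 × 55.845 = 13.403 g.
Weight fraction Fe = 13.403 / 91.883 = 0.1459.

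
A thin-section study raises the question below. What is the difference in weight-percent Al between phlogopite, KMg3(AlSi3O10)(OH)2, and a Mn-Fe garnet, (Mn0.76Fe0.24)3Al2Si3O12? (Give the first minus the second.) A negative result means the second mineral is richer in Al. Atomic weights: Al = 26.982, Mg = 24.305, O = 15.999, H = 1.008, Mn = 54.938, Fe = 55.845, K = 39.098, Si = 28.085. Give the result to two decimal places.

-4.42 percentage points

First mineral: 26.982 g Al in 417.254 g formula = 6.47 wt% Al.
Second mineral: 53.964 g Al in 495.674 g formula = 10.89 wt% Al.
6.47% − 10.89% gives a difference of -4.42 percentage points.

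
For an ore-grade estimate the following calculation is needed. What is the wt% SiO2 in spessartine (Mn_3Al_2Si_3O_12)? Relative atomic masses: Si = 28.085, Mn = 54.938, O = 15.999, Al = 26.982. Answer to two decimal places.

Molar mass of Mn_3Al_2Si_3O_12 = 3×54.938 + 2×26.982 + 3×28.085 + 12×15.999 = 495.021 g/mol.
Each formula unit contains 3 Si, equivalent to 3/1 = 3.0000 mol SiO2.
M(SiO2) = 1×28.085 + 2×15.999 = 60.083 g/mol.
Mass of SiO2 per formula unit = 3.0000 × 60.083 = 180.249 g.
SiO2 wt% = 180.249 / 495.021 × 100 = 36.41%.

36.41 wt%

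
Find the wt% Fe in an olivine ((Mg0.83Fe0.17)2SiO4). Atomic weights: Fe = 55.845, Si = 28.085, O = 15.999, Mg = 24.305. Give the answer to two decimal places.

Molar mass of (Mg0.83Fe0.17)2SiO4: 1.66×24.305 + 0.34×55.845 + 1×28.085 + 4×15.999 = 151.415 g/mol.
Mass of Fe per formula unit: 0.34 × 55.845 = 18.987 g.
Weight fraction Fe = 18.987 / 151.415 = 0.1254.

12.54 weight percent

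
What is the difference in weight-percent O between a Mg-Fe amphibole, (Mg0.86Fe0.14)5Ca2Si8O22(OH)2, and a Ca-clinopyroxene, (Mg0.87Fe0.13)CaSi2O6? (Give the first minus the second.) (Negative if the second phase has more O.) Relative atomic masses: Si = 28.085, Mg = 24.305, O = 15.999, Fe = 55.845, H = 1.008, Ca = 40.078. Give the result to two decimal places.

O in (Mg0.86Fe0.14)5Ca2Si8O22(OH)2: molar mass 834.431 g/mol; 24×15.999 = 383.976 g → 46.02 wt%.
O in (Mg0.87Fe0.13)CaSi2O6: molar mass 220.647 g/mol; 6×15.999 = 95.994 g → 43.51 wt%.
Difference = 46.02 − 43.51 = 2.51 percentage points.

2.51 percentage points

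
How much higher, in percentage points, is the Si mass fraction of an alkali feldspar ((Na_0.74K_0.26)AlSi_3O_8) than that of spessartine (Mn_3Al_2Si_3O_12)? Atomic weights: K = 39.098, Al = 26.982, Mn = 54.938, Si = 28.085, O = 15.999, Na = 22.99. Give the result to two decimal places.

Si in (Na_0.74K_0.26)AlSi_3O_8: molar mass 266.407 g/mol; 3×28.085 = 84.255 g → 31.63 wt%.
Si in Mn_3Al_2Si_3O_12: molar mass 495.021 g/mol; 3×28.085 = 84.255 g → 17.02 wt%.
Difference = 31.63 − 17.02 = 14.61 percentage points.

14.61 percentage points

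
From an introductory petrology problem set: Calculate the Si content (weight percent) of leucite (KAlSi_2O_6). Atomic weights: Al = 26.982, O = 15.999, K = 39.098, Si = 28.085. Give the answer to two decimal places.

25.74 weight percent

Formula mass = 1*39.098 + 1*26.982 + 2*28.085 + 6*15.999 = 218.244 g/mol, of which 56.170 g is Si.
So Si makes up 56.170/218.244 = 0.2574 of the mass, i.e. 25.74%.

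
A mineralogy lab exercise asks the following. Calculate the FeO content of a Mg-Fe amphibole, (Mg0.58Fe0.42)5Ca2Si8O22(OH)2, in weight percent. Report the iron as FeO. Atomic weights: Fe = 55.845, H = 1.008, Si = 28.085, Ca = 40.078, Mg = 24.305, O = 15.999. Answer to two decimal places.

Formula mass = 878.587 g/mol.
2.10 Fe → 2.1000 mol FeO per formula unit; M(FeO) = 71.844, so FeO mass = 150.872 g.
150.872/878.587 × 100 = 17.17 wt%.

17.17 wt%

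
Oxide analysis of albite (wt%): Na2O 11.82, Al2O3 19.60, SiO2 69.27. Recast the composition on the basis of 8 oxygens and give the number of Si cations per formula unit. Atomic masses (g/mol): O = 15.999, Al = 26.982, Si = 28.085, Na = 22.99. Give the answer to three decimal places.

3.001 Si apfu

Na2O: 11.82/61.979 = 0.19071 mol → 0.38142 mol Na, 0.19071 mol O.
Al2O3: 19.60/101.961 = 0.19223 mol → 0.38446 mol Al, 0.57669 mol O.
SiO2: 69.27/60.083 = 1.15291 mol → 1.15291 mol Si, 2.30582 mol O.
Total oxygen = 3.07322 mol. Normalization factor = 8/3.07322 = 2.60313.
Si per 8 O = 1.15291 × 2.60313 = 3.001.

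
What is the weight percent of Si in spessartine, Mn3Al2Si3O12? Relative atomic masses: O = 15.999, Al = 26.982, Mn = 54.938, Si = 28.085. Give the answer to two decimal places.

17.02 wt%

M(Mn3Al2Si3O12) = 495.021 g/mol.
Si contributes 3 × 28.085 = 84.255 g per mole.
84.255/495.021 = 0.1702 → 17.02%.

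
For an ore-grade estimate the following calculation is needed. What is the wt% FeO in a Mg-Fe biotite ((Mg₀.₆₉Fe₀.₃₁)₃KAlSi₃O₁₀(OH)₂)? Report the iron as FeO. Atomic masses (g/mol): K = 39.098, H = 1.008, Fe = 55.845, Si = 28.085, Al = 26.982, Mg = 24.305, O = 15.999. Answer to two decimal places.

M((Mg₀.₆₉Fe₀.₃₁)₃KAlSi₃O₁₀(OH)₂) = 446.586 g/mol; M(FeO) = 71.844 g/mol.
Moles FeO per formula unit = 0.93 Fe ÷ 1 = 0.9300.
FeO fraction = (0.9300 × 71.844) / 446.586 = 66.815/446.586 = 0.1496.

14.96 wt%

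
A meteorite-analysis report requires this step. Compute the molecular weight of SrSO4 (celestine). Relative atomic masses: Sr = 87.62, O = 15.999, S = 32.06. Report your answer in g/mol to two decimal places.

The formula mass is the sum 1×87.62 + 1×32.06 + 4×15.999.

183.68 g/mol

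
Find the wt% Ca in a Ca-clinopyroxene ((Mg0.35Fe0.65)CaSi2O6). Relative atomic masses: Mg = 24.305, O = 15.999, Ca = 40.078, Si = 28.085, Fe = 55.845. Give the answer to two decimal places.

16.91 mass %

Formula mass = 0.35*24.305 + 0.65*55.845 + 1*40.078 + 2*28.085 + 6*15.999 = 237.048 g/mol, of which 40.078 g is Ca.
So Ca makes up 40.078/237.048 = 0.1691 of the mass, i.e. 16.91%.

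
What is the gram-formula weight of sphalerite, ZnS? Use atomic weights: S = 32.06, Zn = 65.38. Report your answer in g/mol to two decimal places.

97.44 g/mol

M = 1×65.38 + 1×32.06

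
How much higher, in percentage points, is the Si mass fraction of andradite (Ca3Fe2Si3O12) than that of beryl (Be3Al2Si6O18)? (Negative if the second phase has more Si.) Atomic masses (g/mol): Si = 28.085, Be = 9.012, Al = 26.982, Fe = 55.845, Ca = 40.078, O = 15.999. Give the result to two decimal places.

First mineral: 84.255 g Si in 508.167 g formula = 16.58 wt% Si.
Second mineral: 168.510 g Si in 537.492 g formula = 31.35 wt% Si.
16.58% − 31.35% gives a difference of -14.77 percentage points.

-14.77 percentage points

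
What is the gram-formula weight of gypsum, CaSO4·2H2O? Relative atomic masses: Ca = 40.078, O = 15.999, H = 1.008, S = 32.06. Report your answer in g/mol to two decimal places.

172.16 g/mol

Ca: 1 × 40.078 = 40.0780
S: 1 × 32.06 = 32.0600
O: 6 × 15.999 = 95.9940
H: 4 × 1.008 = 4.0320
Summing the contributions gives the formula mass.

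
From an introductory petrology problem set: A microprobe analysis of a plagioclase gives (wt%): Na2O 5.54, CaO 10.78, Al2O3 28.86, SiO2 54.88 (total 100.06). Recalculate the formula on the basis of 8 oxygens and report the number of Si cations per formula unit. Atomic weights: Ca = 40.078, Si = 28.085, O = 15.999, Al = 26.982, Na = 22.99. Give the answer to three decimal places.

5.54 wt% Na2O ÷ 61.979 g/mol = 0.08939 mol, giving 0.17878 Na and 0.08939 O.
10.78 wt% CaO ÷ 56.077 g/mol = 0.19224 mol, giving 0.19224 Ca and 0.19224 O.
28.86 wt% Al2O3 ÷ 101.961 g/mol = 0.28305 mol, giving 0.56610 Al and 0.84915 O.
54.88 wt% SiO2 ÷ 60.083 g/mol = 0.91340 mol, giving 0.91340 Si and 1.82680 O.
Oxygen sums to 2.95758; scaling by 8/2.95758 = 2.70491 puts the formula on 8 O.
Si: 0.91340 × 2.70491 = 2.471 atoms per formula unit.

2.471 Si apfu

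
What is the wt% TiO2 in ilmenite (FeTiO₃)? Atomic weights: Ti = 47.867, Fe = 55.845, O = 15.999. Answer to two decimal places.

Formula mass = 151.709 g/mol.
1 Ti → 1.0000 mol TiO2 per formula unit; M(TiO2) = 79.865, so TiO2 mass = 79.865 g.
79.865/151.709 × 100 = 52.64 wt%.

52.64 wt%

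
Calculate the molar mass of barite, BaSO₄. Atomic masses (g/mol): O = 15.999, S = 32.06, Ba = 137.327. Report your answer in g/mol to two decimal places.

233.38 g/mol

M = 1(137.327) + 1(32.06) + 4(15.999)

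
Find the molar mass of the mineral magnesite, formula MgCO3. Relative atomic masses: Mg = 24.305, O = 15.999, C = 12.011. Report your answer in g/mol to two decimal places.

84.31 g/mol

The formula mass is the sum 1·24.305 + 1·12.011 + 3·15.999.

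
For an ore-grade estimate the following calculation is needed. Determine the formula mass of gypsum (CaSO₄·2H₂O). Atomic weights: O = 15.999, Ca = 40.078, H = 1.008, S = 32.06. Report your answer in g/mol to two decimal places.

M = 1×40.078 + 1×32.06 + 6×15.999 + 4×1.008

172.16 g/mol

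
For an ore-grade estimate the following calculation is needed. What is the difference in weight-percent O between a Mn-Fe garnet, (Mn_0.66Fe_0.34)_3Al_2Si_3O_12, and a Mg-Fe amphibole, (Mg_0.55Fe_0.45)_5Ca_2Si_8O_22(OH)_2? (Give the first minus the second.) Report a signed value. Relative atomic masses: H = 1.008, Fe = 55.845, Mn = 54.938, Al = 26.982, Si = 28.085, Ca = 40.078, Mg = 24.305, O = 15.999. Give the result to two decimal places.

O in (Mn_0.66Fe_0.34)_3Al_2Si_3O_12: molar mass 495.946 g/mol; 12×15.999 = 191.988 g → 38.71 wt%.
O in (Mg_0.55Fe_0.45)_5Ca_2Si_8O_22(OH)_2: molar mass 883.318 g/mol; 24×15.999 = 383.976 g → 43.47 wt%.
Difference = 38.71 − 43.47 = -4.76 percentage points.

-4.76 percentage points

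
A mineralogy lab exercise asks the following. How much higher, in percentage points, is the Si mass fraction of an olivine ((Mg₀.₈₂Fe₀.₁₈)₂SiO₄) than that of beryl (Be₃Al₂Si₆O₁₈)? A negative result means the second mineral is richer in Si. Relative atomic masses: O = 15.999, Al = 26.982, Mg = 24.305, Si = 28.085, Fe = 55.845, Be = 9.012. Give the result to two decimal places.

M((Mg₀.₈₂Fe₀.₁₈)₂SiO₄) = 152.045 g/mol, so wt% Si = 28.085/152.045 × 100 = 18.47%.
M(Be₃Al₂Si₆O₁₈) = 537.492 g/mol, so wt% Si = 168.510/537.492 × 100 = 31.35%.
18.47 − 31.35 = -12.88 pp.

-12.88 percentage points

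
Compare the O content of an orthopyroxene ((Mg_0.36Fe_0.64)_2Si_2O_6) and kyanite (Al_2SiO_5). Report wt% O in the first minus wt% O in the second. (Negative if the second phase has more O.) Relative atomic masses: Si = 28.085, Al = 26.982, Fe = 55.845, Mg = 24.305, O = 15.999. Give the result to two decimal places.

-9.56 percentage points

M((Mg_0.36Fe_0.64)_2Si_2O_6) = 241.145 g/mol, so wt% O = 95.994/241.145 × 100 = 39.81%.
M(Al_2SiO_5) = 162.044 g/mol, so wt% O = 79.995/162.044 × 100 = 49.37%.
39.81 − 49.37 = -9.56 pp.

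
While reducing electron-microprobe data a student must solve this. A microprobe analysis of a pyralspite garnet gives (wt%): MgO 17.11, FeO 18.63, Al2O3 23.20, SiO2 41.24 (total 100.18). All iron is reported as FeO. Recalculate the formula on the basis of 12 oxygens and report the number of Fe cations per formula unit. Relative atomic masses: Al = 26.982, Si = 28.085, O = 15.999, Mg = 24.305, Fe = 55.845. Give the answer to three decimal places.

1.136 Fe apfu

MgO (M=40.304): mol = 0.42452; Mg = 0.42452, O = 0.42452.
FeO (M=71.844): mol = 0.25931; Fe = 0.25931, O = 0.25931.
Al2O3 (M=101.961): mol = 0.22754; Al = 0.45508, O = 0.68262.
SiO2 (M=60.083): mol = 0.68638; Si = 0.68638, O = 1.37276.
ΣO = 2.73921; factor = 12/ΣO = 4.38083.
Fe apfu = 0.25931 × 4.38083 = 1.136.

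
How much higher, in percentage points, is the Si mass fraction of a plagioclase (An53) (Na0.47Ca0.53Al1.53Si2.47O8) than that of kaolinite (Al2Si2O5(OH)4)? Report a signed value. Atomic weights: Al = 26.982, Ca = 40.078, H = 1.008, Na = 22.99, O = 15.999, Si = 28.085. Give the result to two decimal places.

M(Na0.47Ca0.53Al1.53Si2.47O8) = 270.691 g/mol, so wt% Si = 69.370/270.691 × 100 = 25.63%.
M(Al2Si2O5(OH)4) = 258.157 g/mol, so wt% Si = 56.170/258.157 × 100 = 21.76%.
25.63 − 21.76 = 3.87 pp.

3.87 percentage points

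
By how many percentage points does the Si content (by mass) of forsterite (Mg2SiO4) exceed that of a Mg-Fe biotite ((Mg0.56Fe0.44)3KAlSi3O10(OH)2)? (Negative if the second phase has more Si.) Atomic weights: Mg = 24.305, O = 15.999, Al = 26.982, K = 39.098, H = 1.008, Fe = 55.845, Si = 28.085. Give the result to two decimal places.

First mineral: 28.085 g Si in 140.691 g formula = 19.96 wt% Si.
Second mineral: 84.255 g Si in 458.887 g formula = 18.36 wt% Si.
19.96% − 18.36% gives a difference of 1.60 percentage points.

1.60 percentage points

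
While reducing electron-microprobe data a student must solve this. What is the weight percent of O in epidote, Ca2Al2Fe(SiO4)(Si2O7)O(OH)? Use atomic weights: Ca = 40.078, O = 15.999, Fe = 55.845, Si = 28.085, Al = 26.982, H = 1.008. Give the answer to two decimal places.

43.04 wt%

Formula mass = 2*40.078 + 2*26.982 + 1*55.845 + 3*28.085 + 13*15.999 + 1*1.008 = 483.215 g/mol, of which 207.987 g is O.
So O makes up 207.987/483.215 = 0.4304 of the mass, i.e. 43.04%.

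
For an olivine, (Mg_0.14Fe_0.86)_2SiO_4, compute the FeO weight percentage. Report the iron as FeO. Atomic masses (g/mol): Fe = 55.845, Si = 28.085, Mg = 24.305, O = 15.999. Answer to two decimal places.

63.39 wt%

Formula mass = 194.940 g/mol.
1.72 Fe → 1.7200 mol FeO per formula unit; M(FeO) = 71.844, so FeO mass = 123.572 g.
123.572/194.940 × 100 = 63.39 wt%.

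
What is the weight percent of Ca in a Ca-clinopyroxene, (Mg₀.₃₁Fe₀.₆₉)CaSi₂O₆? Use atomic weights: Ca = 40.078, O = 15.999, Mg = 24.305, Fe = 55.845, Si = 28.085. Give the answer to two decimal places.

M((Mg₀.₃₁Fe₀.₆₉)CaSi₂O₆) = 238.310 g/mol.
Ca contributes 1 × 40.078 = 40.078 g per mole.
40.078/238.310 = 0.1682 → 16.82%.

16.82 mass %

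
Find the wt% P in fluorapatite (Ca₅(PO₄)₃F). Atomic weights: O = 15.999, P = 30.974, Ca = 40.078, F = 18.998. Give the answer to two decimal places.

Formula mass = 5·40.078 + 3·30.974 + 12·15.999 + 1·18.998 = 504.298 g/mol, of which 92.922 g is P.
So P makes up 92.922/504.298 = 0.1843 of the mass, i.e. 18.43%.

18.43 mass %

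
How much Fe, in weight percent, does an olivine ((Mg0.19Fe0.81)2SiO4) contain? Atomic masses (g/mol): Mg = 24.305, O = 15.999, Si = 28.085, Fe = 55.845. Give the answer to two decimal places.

M((Mg0.19Fe0.81)2SiO4) = 191.786 g/mol.
Fe contributes 1.62 × 55.845 = 90.469 g per mole.
90.469/191.786 = 0.4717 → 47.17%.

47.17 weight percent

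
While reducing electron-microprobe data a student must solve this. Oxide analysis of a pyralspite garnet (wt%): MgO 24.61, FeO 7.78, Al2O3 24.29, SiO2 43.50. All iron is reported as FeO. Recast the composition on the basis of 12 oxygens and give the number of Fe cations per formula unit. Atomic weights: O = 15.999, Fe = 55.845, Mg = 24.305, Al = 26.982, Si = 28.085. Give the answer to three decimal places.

MgO (M=40.304): mol = 0.61061; Mg = 0.61061, O = 0.61061.
FeO (M=71.844): mol = 0.10829; Fe = 0.10829, O = 0.10829.
Al2O3 (M=101.961): mol = 0.23823; Al = 0.47646, O = 0.71469.
SiO2 (M=60.083): mol = 0.72400; Si = 0.72400, O = 1.44800.
ΣO = 2.88159; factor = 12/ΣO = 4.16437.
Fe apfu = 0.10829 × 4.16437 = 0.451.

0.451 Fe apfu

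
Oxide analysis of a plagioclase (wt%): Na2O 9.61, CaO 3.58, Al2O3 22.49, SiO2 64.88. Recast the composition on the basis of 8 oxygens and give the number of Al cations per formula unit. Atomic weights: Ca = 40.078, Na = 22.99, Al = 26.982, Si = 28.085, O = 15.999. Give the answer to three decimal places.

9.61 wt% Na2O ÷ 61.979 g/mol = 0.15505 mol, giving 0.31010 Na and 0.15505 O.
3.58 wt% CaO ÷ 56.077 g/mol = 0.06384 mol, giving 0.06384 Ca and 0.06384 O.
22.49 wt% Al2O3 ÷ 101.961 g/mol = 0.22057 mol, giving 0.44114 Al and 0.66171 O.
64.88 wt% SiO2 ÷ 60.083 g/mol = 1.07984 mol, giving 1.07984 Si and 2.15968 O.
Oxygen sums to 3.04028; scaling by 8/3.04028 = 2.63134 puts the formula on 8 O.
Al: 0.44114 × 2.63134 = 1.161 atoms per formula unit.

1.161 Al apfu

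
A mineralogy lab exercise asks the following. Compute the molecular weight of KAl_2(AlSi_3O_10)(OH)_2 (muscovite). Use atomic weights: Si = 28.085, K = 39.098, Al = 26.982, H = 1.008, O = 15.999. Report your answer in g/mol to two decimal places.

398.30 g/mol

M = 1(39.098) + 3(26.982) + 3(28.085) + 12(15.999) + 2(1.008)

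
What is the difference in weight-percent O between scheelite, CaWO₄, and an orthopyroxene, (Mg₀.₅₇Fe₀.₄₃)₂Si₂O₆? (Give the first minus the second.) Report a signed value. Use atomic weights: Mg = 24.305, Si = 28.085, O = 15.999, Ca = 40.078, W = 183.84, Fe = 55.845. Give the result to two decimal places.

First mineral: 63.996 g O in 287.914 g formula = 22.23 wt% O.
Second mineral: 95.994 g O in 227.898 g formula = 42.12 wt% O.
22.23% − 42.12% gives a difference of -19.89 percentage points.

-19.89 percentage points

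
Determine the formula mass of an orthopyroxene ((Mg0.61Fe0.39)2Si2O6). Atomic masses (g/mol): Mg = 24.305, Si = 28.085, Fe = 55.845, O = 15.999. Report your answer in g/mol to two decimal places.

Mg: 1.22 × 24.305 = 29.6521
Fe: 0.78 × 55.845 = 43.5591
Si: 2 × 28.085 = 56.1700
O: 6 × 15.999 = 95.9940
Summing the contributions gives the formula mass.

225.38 g/mol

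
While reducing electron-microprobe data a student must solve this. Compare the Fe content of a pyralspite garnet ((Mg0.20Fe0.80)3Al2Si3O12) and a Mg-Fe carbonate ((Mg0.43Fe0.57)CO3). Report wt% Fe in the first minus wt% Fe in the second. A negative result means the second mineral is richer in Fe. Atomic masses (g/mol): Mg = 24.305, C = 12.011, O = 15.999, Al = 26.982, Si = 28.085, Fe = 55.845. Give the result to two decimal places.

First mineral: 134.028 g Fe in 478.818 g formula = 27.99 wt% Fe.
Second mineral: 31.832 g Fe in 102.291 g formula = 31.12 wt% Fe.
27.99% − 31.12% gives a difference of -3.13 percentage points.

-3.13 percentage points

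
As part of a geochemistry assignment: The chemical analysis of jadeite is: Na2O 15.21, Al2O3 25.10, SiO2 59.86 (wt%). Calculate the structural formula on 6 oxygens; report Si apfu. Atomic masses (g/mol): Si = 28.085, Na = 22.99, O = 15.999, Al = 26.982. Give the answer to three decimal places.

2.008 Si apfu

15.21 wt% Na2O ÷ 61.979 g/mol = 0.24541 mol, giving 0.49082 Na and 0.24541 O.
25.10 wt% Al2O3 ÷ 101.961 g/mol = 0.24617 mol, giving 0.49234 Al and 0.73851 O.
59.86 wt% SiO2 ÷ 60.083 g/mol = 0.99629 mol, giving 0.99629 Si and 1.99258 O.
Oxygen sums to 2.97650; scaling by 6/2.97650 = 2.01579 puts the formula on 6 O.
Si: 0.99629 × 2.01579 = 2.008 atoms per formula unit.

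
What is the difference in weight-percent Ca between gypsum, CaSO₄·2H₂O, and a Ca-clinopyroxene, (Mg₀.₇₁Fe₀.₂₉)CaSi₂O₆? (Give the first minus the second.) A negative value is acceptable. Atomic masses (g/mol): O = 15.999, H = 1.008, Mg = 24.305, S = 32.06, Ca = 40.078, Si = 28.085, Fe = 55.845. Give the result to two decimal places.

M(CaSO₄·2H₂O) = 172.164 g/mol, so wt% Ca = 40.078/172.164 × 100 = 23.28%.
M((Mg₀.₇₁Fe₀.₂₉)CaSi₂O₆) = 225.694 g/mol, so wt% Ca = 40.078/225.694 × 100 = 17.76%.
23.28 − 17.76 = 5.52 pp.

5.52 percentage points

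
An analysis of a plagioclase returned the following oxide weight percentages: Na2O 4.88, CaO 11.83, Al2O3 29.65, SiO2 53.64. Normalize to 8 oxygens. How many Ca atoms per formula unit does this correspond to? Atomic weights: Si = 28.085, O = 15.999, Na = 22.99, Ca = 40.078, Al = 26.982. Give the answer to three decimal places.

0.573 Ca apfu

Na2O (M=61.979): mol = 0.07874; Na = 0.15748, O = 0.07874.
CaO (M=56.077): mol = 0.21096; Ca = 0.21096, O = 0.21096.
Al2O3 (M=101.961): mol = 0.29080; Al = 0.58160, O = 0.87240.
SiO2 (M=60.083): mol = 0.89277; Si = 0.89277, O = 1.78554.
ΣO = 2.94764; factor = 8/ΣO = 2.71404.
Ca apfu = 0.21096 × 2.71404 = 0.573.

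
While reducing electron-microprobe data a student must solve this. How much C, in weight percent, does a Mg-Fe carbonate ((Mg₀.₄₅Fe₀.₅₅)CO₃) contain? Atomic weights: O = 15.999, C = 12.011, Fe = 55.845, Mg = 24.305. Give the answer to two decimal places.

11.81 weight percent

Molar mass of (Mg₀.₄₅Fe₀.₅₅)CO₃: 0.45·24.305 + 0.55·55.845 + 1·12.011 + 3·15.999 = 101.660 g/mol.
Mass of C per formula unit: 1 × 12.011 = 12.011 g.
Weight fraction C = 12.011 / 101.660 = 0.1181.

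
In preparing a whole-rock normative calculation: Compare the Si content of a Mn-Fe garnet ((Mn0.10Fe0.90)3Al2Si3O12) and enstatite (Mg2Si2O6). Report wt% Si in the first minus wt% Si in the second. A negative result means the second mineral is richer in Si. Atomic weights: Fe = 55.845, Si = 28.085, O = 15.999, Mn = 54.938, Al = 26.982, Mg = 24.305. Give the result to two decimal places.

-11.04 percentage points

First mineral: 84.255 g Si in 497.470 g formula = 16.94 wt% Si.
Second mineral: 56.170 g Si in 200.774 g formula = 27.98 wt% Si.
16.94% − 27.98% gives a difference of -11.04 percentage points.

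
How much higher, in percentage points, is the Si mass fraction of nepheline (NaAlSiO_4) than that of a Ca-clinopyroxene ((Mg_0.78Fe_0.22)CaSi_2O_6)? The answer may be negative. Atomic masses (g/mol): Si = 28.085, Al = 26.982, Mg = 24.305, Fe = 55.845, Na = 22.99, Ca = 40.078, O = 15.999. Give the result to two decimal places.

First mineral: 28.085 g Si in 142.053 g formula = 19.77 wt% Si.
Second mineral: 56.170 g Si in 223.486 g formula = 25.13 wt% Si.
19.77% − 25.13% gives a difference of -5.36 percentage points.

-5.36 percentage points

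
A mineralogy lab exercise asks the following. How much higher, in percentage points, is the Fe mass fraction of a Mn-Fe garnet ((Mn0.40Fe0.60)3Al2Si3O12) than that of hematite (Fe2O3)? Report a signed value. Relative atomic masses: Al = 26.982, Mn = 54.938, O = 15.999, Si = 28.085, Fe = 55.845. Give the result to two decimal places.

-49.70 percentage points

Fe in (Mn0.40Fe0.60)3Al2Si3O12: molar mass 496.654 g/mol; 1.80×55.845 = 100.521 g → 20.24 wt%.
Fe in Fe2O3: molar mass 159.687 g/mol; 2×55.845 = 111.690 g → 69.94 wt%.
Difference = 20.24 − 69.94 = -49.70 percentage points.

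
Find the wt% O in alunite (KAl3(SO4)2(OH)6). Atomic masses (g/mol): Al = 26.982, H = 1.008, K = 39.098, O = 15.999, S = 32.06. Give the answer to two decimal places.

54.08 weight percent

M(KAl3(SO4)2(OH)6) = 414.198 g/mol.
O contributes 14 × 15.999 = 223.986 g per mole.
223.986/414.198 = 0.5408 → 54.08%.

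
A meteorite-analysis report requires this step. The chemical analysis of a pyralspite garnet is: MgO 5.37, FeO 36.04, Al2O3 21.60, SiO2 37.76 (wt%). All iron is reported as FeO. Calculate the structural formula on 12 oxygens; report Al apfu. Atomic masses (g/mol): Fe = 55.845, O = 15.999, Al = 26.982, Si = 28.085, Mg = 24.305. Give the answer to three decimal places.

2.012 Al apfu

MgO: 5.37/40.304 = 0.13324 mol → 0.13324 mol Mg, 0.13324 mol O.
FeO: 36.04/71.844 = 0.50164 mol → 0.50164 mol Fe, 0.50164 mol O.
Al2O3: 21.60/101.961 = 0.21185 mol → 0.42370 mol Al, 0.63555 mol O.
SiO2: 37.76/60.083 = 0.62846 mol → 0.62846 mol Si, 1.25692 mol O.
Total oxygen = 2.52735 mol. Normalization factor = 12/2.52735 = 4.74806.
Al per 12 O = 0.42370 × 4.74806 = 2.012.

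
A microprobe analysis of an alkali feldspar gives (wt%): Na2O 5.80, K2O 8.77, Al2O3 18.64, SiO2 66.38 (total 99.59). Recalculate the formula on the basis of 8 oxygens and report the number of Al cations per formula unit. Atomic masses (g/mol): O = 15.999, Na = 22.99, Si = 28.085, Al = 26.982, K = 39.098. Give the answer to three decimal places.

0.993 Al apfu

Na2O (M=61.979): mol = 0.09358; Na = 0.18716, O = 0.09358.
K2O (M=94.195): mol = 0.09310; K = 0.18620, O = 0.09310.
Al2O3 (M=101.961): mol = 0.18281; Al = 0.36562, O = 0.54843.
SiO2 (M=60.083): mol = 1.10481; Si = 1.10481, O = 2.20962.
ΣO = 2.94473; factor = 8/ΣO = 2.71672.
Al apfu = 0.36562 × 2.71672 = 0.993.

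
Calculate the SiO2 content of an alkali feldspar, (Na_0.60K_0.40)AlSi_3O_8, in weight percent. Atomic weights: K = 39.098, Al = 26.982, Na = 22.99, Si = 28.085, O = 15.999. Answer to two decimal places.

67.09 wt%

Molar mass of (Na_0.60K_0.40)AlSi_3O_8 = 0.60×22.99 + 0.40×39.098 + 1×26.982 + 3×28.085 + 8×15.999 = 268.662 g/mol.
Each formula unit contains 3 Si, equivalent to 3/1 = 3.0000 mol SiO2.
M(SiO2) = 1×28.085 + 2×15.999 = 60.083 g/mol.
Mass of SiO2 per formula unit = 3.0000 × 60.083 = 180.249 g.
SiO2 wt% = 180.249 / 268.662 × 100 = 67.09%.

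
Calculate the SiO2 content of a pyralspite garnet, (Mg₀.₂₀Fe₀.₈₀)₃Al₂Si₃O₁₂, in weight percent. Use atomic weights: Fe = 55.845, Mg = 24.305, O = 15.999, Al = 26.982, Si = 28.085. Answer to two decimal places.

M((Mg₀.₂₀Fe₀.₈₀)₃Al₂Si₃O₁₂) = 478.818 g/mol; M(SiO2) = 60.083 g/mol.
Moles SiO2 per formula unit = 3 Si ÷ 1 = 3.0000.
SiO2 fraction = (3.0000 × 60.083) / 478.818 = 180.249/478.818 = 0.3764.

37.64 wt%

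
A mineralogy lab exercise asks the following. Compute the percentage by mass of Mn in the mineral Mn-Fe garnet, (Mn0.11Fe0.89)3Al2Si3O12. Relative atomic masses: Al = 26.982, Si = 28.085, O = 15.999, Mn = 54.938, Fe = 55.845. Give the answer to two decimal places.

Formula mass = 0.33·54.938 + 2.67·55.845 + 2·26.982 + 3·28.085 + 12·15.999 = 497.443 g/mol, of which 18.130 g is Mn.
So Mn makes up 18.130/497.443 = 0.0364 of the mass, i.e. 3.64%.

3.64 weight percent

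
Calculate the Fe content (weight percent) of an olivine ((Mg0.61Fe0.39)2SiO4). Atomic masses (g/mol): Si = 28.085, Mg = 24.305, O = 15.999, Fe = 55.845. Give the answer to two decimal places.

Formula mass = 1.22×24.305 + 0.78×55.845 + 1×28.085 + 4×15.999 = 165.292 g/mol, of which 43.559 g is Fe.
So Fe makes up 43.559/165.292 = 0.2635 of the mass, i.e. 26.35%.

26.35 weight percent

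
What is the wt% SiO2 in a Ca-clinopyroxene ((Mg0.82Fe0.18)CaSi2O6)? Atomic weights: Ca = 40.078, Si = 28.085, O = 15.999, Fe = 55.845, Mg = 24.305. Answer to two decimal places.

54.07 wt%

Formula mass = 222.224 g/mol.
2 Si → 2.0000 mol SiO2 per formula unit; M(SiO2) = 60.083, so SiO2 mass = 120.166 g.
120.166/222.224 × 100 = 54.07 wt%.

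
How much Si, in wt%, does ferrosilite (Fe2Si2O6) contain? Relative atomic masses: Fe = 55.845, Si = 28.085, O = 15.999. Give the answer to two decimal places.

M(Fe2Si2O6) = 263.854 g/mol.
Si contributes 2 × 28.085 = 56.170 g per mole.
56.170/263.854 = 0.2129 → 21.29%.

21.29 wt%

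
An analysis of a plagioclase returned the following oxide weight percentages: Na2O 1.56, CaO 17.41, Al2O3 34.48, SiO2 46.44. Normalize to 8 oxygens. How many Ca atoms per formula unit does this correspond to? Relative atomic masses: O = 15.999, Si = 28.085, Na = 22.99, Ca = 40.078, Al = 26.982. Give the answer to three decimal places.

Na2O: 1.56/61.979 = 0.02517 mol → 0.05034 mol Na, 0.02517 mol O.
CaO: 17.41/56.077 = 0.31047 mol → 0.31047 mol Ca, 0.31047 mol O.
Al2O3: 34.48/101.961 = 0.33817 mol → 0.67634 mol Al, 1.01451 mol O.
SiO2: 46.44/60.083 = 0.77293 mol → 0.77293 mol Si, 1.54586 mol O.
Total oxygen = 2.89601 mol. Normalization factor = 8/2.89601 = 2.76242.
Ca per 8 O = 0.31047 × 2.76242 = 0.858.

0.858 Ca apfu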